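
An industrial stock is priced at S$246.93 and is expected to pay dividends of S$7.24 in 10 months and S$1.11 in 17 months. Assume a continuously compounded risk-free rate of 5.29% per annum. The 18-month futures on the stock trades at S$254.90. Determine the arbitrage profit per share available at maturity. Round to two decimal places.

PV(dividends) I = 7.24·e^(−0.0529·10/12) + 1.11·e^(−0.0529·17/12) = 7.9576
Fair futures F* = (S − I)·e^(rT) = (246.93 − 7.9576)·e^0.079350 = 238.9724 × 1.082583 = 258.7075
Market S$254.90 < fair 258.7075: forward underpriced → reverse cash-and-carry (short the stock, invest proceeds at r, pay the dividends, go long the forward).
Profit at T = |F_mkt − F*| = |254.90 − 258.7075| = S$3.81 per share

S$3.81 per share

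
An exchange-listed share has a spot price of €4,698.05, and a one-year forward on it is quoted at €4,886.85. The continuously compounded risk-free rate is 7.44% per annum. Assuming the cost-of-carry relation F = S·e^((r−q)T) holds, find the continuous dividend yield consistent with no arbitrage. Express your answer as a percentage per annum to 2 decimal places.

From F = S·e^((r−q)T): (r − q) = ln(F/S)/T
ln(4886.85/4698.05) = ln(1.040187) = 0.039401
(r − q) = 0.039401 / (12/12) = 0.039401
q = r − ln(F/S)/T = 0.0744 − 0.039401 = 0.034999
q = 3.50%

3.50%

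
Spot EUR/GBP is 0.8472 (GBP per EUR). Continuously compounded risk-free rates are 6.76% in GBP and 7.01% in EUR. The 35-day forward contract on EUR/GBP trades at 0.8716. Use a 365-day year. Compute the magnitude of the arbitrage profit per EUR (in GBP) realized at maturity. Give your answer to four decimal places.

0.0246 per EUR (in GBP)

Fair forward: F* = S·e^(carry·T), with carry = (r_GBP − r_EUR) = 0.0676 − 0.0701 = -0.0025
F* = 0.8472 · e^(-0.0025 × 35/365) = 0.8472 · e^-0.000240 = 0.8472 × 0.999760 = 0.8470
Market 0.8716 > fair 0.8470: forward overpriced → cash-and-carry (buy spot, short the forward).
At maturity, profit = |F_mkt − F*| = |0.8716 − 0.8470| = 0.0246 per EUR (in GBP)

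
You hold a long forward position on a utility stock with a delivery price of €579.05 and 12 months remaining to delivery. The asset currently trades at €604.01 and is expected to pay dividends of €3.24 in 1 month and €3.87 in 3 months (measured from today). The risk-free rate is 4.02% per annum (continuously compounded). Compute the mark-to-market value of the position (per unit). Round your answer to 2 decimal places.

€40.72

PV(remaining dividends) I = 3.24·e^(−0.0402·1/12) + 3.87·e^(−0.0402·3/12) = 7.0605
Current forward F = (S − I)·e^(rT) = (604.01 − 7.0605)·e^(0.0402·12/12) = 596.9495 × 1.041019 = 621.4358
Value (long) = (F − K)·e^(−rT) = (621.4358 − 579.05) × 0.960597 = 40.7157
Value = €40.72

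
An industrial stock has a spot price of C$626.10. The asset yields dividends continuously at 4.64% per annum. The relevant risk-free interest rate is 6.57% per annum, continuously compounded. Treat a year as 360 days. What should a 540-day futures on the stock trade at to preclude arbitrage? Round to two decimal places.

C$644.49

F = S·e^((r − q)T) = 626.10 · e^((0.0657 − 0.0464) × 540/360)
= 626.10 · e^0.028950 = 626.10 × 1.029373
F = C$644.49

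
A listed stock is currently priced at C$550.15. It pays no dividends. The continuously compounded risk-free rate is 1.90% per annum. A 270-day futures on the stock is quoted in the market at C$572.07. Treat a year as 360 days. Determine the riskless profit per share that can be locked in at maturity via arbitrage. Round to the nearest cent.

C$14.02 per share

Fair futures: F* = S·e^(carry·T), with carry = r = 0.0190
F* = 550.15 · e^(0.0190 × 270/360) = 550.15 · e^0.014250 = 550.15 × 1.014352 = C$558.0458
Market C$572.07 > fair C$558.0458: forward overpriced → cash-and-carry (buy spot, short the forward).
At maturity, profit = |F_mkt − F*| = |572.07 − 558.0458| = C$14.02 per share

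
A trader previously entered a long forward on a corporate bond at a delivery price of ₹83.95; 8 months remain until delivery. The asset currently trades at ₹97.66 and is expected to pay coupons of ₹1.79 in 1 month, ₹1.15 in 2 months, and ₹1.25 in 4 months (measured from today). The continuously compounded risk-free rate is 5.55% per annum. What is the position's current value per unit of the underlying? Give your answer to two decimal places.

₹12.61

PV(remaining coupons) I = 1.79·e^(−0.0555·1/12) + 1.15·e^(−0.0555·2/12) + 1.25·e^(−0.0555·4/12) = 4.1482
Current forward F = (S − I)·e^(rT) = (97.66 − 4.1482)·e^(0.0555·8/12) = 93.5118 × 1.037693 = 97.0365
Value (long) = (F − K)·e^(−rT) = (97.0365 − 83.95) × 0.963676 = 12.6111
Value = ₹12.61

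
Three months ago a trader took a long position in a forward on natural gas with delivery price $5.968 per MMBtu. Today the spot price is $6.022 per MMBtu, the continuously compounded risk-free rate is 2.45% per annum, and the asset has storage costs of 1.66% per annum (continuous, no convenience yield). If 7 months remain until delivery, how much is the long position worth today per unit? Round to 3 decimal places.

Current fair forward for the remaining 7 months: F = S·e^((r + u)·T), (r + u) = 0.0245 + 0.0166 = 0.0411
F = 6.022 · e^(0.0411 × 7/12) = 6.022 × 1.024265 = 6.1681
Value of long forward = (F − K)·e^(−rT) = (6.1681 − 5.968) · e^(−0.0245·7/12)
= 0.2001 × 0.985810 = 0.197

$0.197 per MMBtu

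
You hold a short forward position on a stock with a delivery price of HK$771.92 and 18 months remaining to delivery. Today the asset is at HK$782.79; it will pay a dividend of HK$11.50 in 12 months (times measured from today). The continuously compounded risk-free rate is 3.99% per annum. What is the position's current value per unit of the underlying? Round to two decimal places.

PV(remaining dividends) I = 11.50·e^(−0.0399·12/12) = 11.0502
Current forward F = (S − I)·e^(rT) = (782.79 − 11.0502)·e^(0.0399·18/12) = 771.7398 × 1.061677 = 819.3384
Value (long) = (F − K)·e^(−rT) = (819.3384 − 771.92) × 0.941906 = 44.6637
Short position value = −(long value) = -HK$44.66

-HK$44.66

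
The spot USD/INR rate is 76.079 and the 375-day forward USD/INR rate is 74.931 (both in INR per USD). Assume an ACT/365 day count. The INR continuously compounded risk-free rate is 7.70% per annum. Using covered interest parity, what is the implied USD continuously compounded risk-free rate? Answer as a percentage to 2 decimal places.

F = S·e^((r_INR − r_USD)T) ⇒ r_USD = r_INR − ln(F/S)/T
ln(74.931/76.079) = -0.015205; /(375/365) = -0.014800
r_USD = 0.0770 + 0.014800 = 0.091800
r_USD = 9.18%

9.18%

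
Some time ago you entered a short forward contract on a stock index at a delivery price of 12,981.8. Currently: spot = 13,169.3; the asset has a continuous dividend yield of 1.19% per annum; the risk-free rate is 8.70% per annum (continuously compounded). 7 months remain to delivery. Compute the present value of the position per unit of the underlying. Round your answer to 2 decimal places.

Current fair forward for the remaining 7 months: F = S·e^((r − q)·T), (r − q) = 0.0870 − 0.0119 = 0.0751
F = 13169.3 · e^(0.0751 × 7/12) = 13169.3 × 1.04478209 = 13759.0488
Value of long forward = (F − K)·e^(−rT) = (13759.0488 − 12981.8) · e^(−0.0870·7/12)
= 777.2488 × 0.95051627 = 738.79
Short position value = −(long value) = -738.79

-738.79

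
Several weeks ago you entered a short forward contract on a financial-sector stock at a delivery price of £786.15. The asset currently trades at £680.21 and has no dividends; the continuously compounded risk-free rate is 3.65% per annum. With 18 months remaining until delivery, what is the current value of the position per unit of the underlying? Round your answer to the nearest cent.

£64.06

Current fair forward for the remaining 18 months: F = S·e^(r·T), r = 0.0365
F = 680.21 · e^(0.0365 × 18/12) = 680.21 × 1.056277 = 718.4902
Value of long forward = (F − K)·e^(−rT) = (718.4902 − 786.15) · e^(−0.0365·18/12)
= -67.6598 × 0.946722 = -64.06
Short position value = −(long value) = £64.06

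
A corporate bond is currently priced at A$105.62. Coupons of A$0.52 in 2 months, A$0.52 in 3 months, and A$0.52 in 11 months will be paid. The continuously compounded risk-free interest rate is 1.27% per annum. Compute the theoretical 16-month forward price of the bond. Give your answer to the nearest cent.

A$105.85

PV(coupons) I = 0.52·e^(−0.0127·2/12) + 0.52·e^(−0.0127·3/12) + 0.52·e^(−0.0127·11/12)
I = 0.5189 + 0.5184 + 0.5140 = 1.5513
F = (S − I)·e^(rT) = (105.62 − 1.5513) · e^(0.0127·16/12)
= 104.0687 · e^0.016933 = 104.0687 × 1.017077 = A$105.85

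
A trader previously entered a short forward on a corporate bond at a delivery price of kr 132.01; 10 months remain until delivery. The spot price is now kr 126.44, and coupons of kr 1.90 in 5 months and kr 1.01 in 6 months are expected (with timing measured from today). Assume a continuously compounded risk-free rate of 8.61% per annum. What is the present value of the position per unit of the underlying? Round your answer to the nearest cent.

-kr 0.77

PV(remaining coupons) I = 1.90·e^(−0.0861·5/12) + 1.01·e^(−0.0861·6/12) = 2.8005
Current forward F = (S − I)·e^(rT) = (126.44 − 2.8005)·e^(0.0861·10/12) = 123.6395 × 1.074387 = 132.8367
Value (long) = (F − K)·e^(−rT) = (132.8367 − 132.01) × 0.930764 = 0.7695
Short position value = −(long value) = -kr 0.77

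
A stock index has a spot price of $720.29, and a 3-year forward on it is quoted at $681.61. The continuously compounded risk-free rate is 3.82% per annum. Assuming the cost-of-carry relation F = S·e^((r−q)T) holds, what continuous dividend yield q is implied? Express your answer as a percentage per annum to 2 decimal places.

5.66%

From F = S·e^((r−q)T): (r − q) = ln(F/S)/T
ln(681.61/720.29) = ln(0.946299) = -0.055197
(r − q) = -0.055197 / (3) = -0.018399
q = r − ln(F/S)/T = 0.0382 + 0.018399 = 0.056599
q = 5.66%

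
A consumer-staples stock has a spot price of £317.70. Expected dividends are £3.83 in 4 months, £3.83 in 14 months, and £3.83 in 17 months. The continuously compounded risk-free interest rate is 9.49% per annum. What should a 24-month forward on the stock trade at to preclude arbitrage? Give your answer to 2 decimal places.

£371.42

PV(dividends) I = 3.83·e^(−0.0949·4/12) + 3.83·e^(−0.0949·14/12) + 3.83·e^(−0.0949·17/12)
I = 3.7107 + 3.4286 + 3.3482 = 10.4875
F = (S − I)·e^(rT) = (317.70 − 10.4875) · e^(0.0949·24/12)
= 307.2125 · e^0.189800 = 307.2125 × 1.209008 = £371.42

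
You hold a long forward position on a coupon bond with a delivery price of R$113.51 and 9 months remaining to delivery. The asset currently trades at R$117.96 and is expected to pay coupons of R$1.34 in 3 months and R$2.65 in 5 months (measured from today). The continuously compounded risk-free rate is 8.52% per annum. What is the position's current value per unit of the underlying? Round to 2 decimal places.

R$7.61

PV(remaining coupons) I = 1.34·e^(−0.0852·3/12) + 2.65·e^(−0.0852·5/12) = 3.8693
Current forward F = (S − I)·e^(rT) = (117.96 − 3.8693)·e^(0.0852·9/12) = 114.0907 × 1.065986 = 121.6191
Value (long) = (F − K)·e^(−rT) = (121.6191 − 113.51) × 0.938099 = 7.6071
Value = R$7.61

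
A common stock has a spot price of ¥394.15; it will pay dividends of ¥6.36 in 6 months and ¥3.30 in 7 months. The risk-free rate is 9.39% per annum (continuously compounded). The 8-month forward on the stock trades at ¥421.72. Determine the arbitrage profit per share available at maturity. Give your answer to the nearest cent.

¥11.89 per share

PV(dividends) I = 6.36·e^(−0.0939·6/12) + 3.30·e^(−0.0939·7/12) = 9.1924
Fair forward F* = (S − I)·e^(rT) = (394.15 − 9.1924)·e^0.062600 = 384.9576 × 1.064601 = 409.8262
Market ¥421.72 > fair 409.8262: forward overpriced → cash-and-carry (borrow at r, buy the stock and collect the dividends, short the forward).
Profit at T = |F_mkt − F*| = |421.72 − 409.8262| = ¥11.89 per share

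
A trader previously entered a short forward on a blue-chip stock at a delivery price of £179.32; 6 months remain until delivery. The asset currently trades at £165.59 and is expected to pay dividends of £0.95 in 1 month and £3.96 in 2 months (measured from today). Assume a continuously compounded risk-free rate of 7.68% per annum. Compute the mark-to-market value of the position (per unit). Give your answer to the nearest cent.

PV(remaining dividends) I = 0.95·e^(−0.0768·1/12) + 3.96·e^(−0.0768·2/12) = 4.8536
Current forward F = (S − I)·e^(rT) = (165.59 − 4.8536)·e^(0.0768·6/12) = 160.7364 × 1.039147 = 167.0287
Value (long) = (F − K)·e^(−rT) = (167.0287 − 179.32) × 0.962328 = -11.8283
Short position value = −(long value) = £11.83

£11.83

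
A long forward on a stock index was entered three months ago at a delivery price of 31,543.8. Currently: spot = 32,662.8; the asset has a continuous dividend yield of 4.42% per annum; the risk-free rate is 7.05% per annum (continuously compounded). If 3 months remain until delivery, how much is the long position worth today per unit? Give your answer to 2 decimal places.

Current fair forward for the remaining 3 months: F = S·e^((r − q)·T), (r − q) = 0.0705 − 0.0442 = 0.0263
F = 32662.8 · e^(0.0263 × 3/12) = 32662.8 × 1.00659666 = 32878.2654
Value of long forward = (F − K)·e^(−rT) = (32878.2654 − 31543.8) · e^(−0.0705·3/12)
= 1334.4654 × 0.98252941 = 1311.15

1311.15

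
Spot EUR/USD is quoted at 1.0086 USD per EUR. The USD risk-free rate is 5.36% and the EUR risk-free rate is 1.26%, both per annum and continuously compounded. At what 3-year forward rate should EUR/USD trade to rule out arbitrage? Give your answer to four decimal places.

1.1406

F = S·e^((r_USD − r_EUR)T) = 1.0086 · e^((0.0536 − 0.0126) × 3)
= 1.0086 · e^0.123000 = 1.0086 × 1.130884
F = 1.1406 USD per EUR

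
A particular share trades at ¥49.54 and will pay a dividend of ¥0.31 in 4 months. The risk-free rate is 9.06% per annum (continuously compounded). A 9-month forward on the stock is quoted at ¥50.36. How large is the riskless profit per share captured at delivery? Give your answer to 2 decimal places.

¥2.34 per share

PV(dividends) I = 0.31·e^(−0.0906·4/12) = 0.3008
Fair forward F* = (S − I)·e^(rT) = (49.54 − 0.3008)·e^0.067950 = 49.2392 × 1.070312 = 52.7013
Market ¥50.36 < fair 52.7013: forward underpriced → reverse cash-and-carry (short the stock, invest proceeds at r, pay the dividends, go long the forward).
Profit at T = |F_mkt − F*| = |50.36 − 52.7013| = ¥2.34 per share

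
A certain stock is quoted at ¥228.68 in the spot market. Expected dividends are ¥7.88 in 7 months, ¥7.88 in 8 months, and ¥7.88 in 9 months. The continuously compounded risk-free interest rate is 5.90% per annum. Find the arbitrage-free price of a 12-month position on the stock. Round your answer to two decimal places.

¥218.47

PV(dividends) I = 7.88·e^(−0.0590·7/12) + 7.88·e^(−0.0590·8/12) + 7.88·e^(−0.0590·9/12)
I = 7.6134 + 7.5761 + 7.5389 = 22.7284
F = (S − I)·e^(rT) = (228.68 − 22.7284) · e^(0.0590·12/12)
= 205.9516 · e^0.059000 = 205.9516 × 1.060775 = ¥218.47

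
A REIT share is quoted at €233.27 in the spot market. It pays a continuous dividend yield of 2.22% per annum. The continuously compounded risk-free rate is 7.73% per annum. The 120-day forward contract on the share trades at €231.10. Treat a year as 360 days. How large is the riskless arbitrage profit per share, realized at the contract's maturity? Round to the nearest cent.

Fair forward: F* = S·e^(carry·T), with carry = (r − q) = 0.0773 − 0.0222 = 0.0551
F* = 233.27 · e^(0.0551 × 120/360) = 233.27 · e^0.018367 = 233.27 × 1.018537 = €237.5941
Market €231.10 < fair €237.5941: forward underpriced → reverse cash-and-carry (short spot, go long the forward).
At maturity, profit = |F_mkt − F*| = |231.10 − 237.5941| = €6.49 per share

€6.49 per share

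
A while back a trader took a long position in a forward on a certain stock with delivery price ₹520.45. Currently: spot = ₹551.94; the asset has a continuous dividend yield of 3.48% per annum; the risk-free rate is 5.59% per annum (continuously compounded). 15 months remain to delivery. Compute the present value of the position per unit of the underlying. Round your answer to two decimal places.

Current fair forward for the remaining 15 months: F = S·e^((r − q)·T), (r − q) = 0.0559 − 0.0348 = 0.0211
F = 551.94 · e^(0.0211 × 15/12) = 551.94 × 1.026726 = 566.6911
Value of long forward = (F − K)·e^(−rT) = (566.6911 − 520.45) · e^(−0.0559·15/12)
= 46.2411 × 0.932510 = 43.12

₹43.12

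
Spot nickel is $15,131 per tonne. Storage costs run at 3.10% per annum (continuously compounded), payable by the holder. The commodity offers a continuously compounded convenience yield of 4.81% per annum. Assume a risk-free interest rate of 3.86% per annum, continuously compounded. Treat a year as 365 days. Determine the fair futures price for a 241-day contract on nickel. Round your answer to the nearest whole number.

$15,347 per tonne

Net carry = r + u − y = 0.0386 + 0.0310 − 0.0481 = 0.0215
F = S·e^((r+u−y)T) = 15131 · e^(0.0215 × 241/365) = 15131 · e^0.014196
= 15131 × 1.014297 = $15,347 per tonne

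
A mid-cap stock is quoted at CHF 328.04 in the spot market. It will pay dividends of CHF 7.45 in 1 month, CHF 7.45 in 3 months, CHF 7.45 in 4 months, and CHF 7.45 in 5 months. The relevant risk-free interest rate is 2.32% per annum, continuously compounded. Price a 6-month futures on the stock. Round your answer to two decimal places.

PV(dividends) I = 7.45·e^(−0.0232·1/12) + 7.45·e^(−0.0232·3/12) + 7.45·e^(−0.0232·4/12) + 7.45·e^(−0.0232·5/12)
I = 7.4356 + 7.4069 + 7.3926 + 7.3783 = 29.6134
F = (S − I)·e^(rT) = (328.04 − 29.6134) · e^(0.0232·6/12)
= 298.4266 · e^0.011600 = 298.4266 × 1.011668 = CHF 301.91

CHF 301.91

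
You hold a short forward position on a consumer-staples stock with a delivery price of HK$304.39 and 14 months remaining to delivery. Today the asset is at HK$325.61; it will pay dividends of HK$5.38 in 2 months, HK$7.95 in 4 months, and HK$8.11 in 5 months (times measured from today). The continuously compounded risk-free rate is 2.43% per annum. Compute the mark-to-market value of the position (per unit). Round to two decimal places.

PV(remaining dividends) I = 5.38·e^(−0.0243·2/12) + 7.95·e^(−0.0243·4/12) + 8.11·e^(−0.0243·5/12) = 21.2724
Current forward F = (S − I)·e^(rT) = (325.61 − 21.2724)·e^(0.0243·14/12) = 304.3376 × 1.028756 = 313.0891
Value (long) = (F − K)·e^(−rT) = (313.0891 − 304.39) × 0.972048 = 8.4559
Short position value = −(long value) = -HK$8.46

-HK$8.46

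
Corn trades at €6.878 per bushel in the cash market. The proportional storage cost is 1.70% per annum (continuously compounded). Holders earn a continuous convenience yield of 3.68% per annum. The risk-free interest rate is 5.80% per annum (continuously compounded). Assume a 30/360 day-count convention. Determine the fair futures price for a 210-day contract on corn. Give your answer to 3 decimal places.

€7.033 per bushel

Net carry = r + u − y = 0.0580 + 0.0170 − 0.0368 = 0.0382
F = S·e^((r+u−y)T) = 6.878 · e^(0.0382 × 210/360) = 6.878 · e^0.022283
= 6.878 × 1.022533 = €7.033 per bushel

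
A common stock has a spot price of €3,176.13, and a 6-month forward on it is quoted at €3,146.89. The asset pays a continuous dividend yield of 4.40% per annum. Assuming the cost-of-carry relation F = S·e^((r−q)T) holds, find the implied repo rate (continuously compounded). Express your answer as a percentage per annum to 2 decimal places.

2.55%

From F = S·e^((r−q)T): (r − q) = ln(F/S)/T
ln(3146.89/3176.13) = ln(0.990794) = -0.009249
(r − q) = -0.009249 / (6/12) = -0.018498
r = ln(F/S)/T + q = -0.018498 + 0.0440 = 0.025502
r = 2.55%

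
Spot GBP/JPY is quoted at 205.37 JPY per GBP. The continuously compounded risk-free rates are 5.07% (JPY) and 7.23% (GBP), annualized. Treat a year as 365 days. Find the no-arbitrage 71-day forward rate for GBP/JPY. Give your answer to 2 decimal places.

204.51

F = S·e^((r_JPY − r_GBP)T) = 205.37 · e^((0.0507 − 0.0723) × 71/365)
= 205.37 · e^-0.004202 = 205.37 × 0.995807
F = 204.51 JPY per GBP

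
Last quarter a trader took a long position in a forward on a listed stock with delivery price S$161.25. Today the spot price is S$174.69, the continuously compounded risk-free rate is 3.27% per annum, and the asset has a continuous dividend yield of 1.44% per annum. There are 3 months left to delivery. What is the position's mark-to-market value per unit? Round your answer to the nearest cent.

S$14.13

Current fair forward for the remaining 3 months: F = S·e^((r − q)·T), (r − q) = 0.0327 − 0.0144 = 0.0183
F = 174.69 · e^(0.0183 × 3/12) = 174.69 × 1.004585 = 175.4910
Value of long forward = (F − K)·e^(−rT) = (175.4910 − 161.25) · e^(−0.0327·3/12)
= 14.2410 × 0.991858 = 14.13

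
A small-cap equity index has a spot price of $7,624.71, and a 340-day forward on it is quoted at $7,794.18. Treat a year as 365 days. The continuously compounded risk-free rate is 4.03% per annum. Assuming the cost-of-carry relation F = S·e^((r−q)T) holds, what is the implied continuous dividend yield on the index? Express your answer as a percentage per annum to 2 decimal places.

From F = S·e^((r−q)T): (r − q) = ln(F/S)/T
ln(7794.18/7624.71) = ln(1.022226) = 0.021983
(r − q) = 0.021983 / (340/365) = 0.023599
q = r − ln(F/S)/T = 0.0403 − 0.023599 = 0.016701
q = 1.67%

1.67%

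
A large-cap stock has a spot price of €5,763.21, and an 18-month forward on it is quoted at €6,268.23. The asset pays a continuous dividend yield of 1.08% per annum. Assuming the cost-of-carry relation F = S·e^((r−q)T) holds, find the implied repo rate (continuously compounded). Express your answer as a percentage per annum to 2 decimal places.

6.68%

From F = S·e^((r−q)T): (r − q) = ln(F/S)/T
ln(6268.23/5763.21) = ln(1.087628) = 0.083999
(r − q) = 0.083999 / (18/12) = 0.055999
r = ln(F/S)/T + q = 0.055999 + 0.0108 = 0.066799
r = 6.68%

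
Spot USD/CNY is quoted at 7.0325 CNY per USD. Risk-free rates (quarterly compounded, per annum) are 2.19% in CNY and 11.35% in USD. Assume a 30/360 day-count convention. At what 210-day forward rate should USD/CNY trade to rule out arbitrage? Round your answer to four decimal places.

6.6725

By covered interest parity, F = S · (1+r_CNY/4)^(4T) / (1+r_USD/4)^(4T)
= 7.0325 × 1.012822 / 1.067465 = 7.0325 × 0.948810
F = 6.6725 CNY per USD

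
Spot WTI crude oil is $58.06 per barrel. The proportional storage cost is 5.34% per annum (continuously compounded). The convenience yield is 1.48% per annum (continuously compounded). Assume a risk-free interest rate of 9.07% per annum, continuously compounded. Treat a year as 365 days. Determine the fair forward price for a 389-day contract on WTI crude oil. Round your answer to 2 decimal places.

Net carry = r + u − y = 0.0907 + 0.0534 − 0.0148 = 0.1293
F = S·e^((r+u−y)T) = 58.06 · e^(0.1293 × 389/365) = 58.06 · e^0.137802
= 58.06 × 1.147748 = $66.64 per barrel

$66.64 per barrel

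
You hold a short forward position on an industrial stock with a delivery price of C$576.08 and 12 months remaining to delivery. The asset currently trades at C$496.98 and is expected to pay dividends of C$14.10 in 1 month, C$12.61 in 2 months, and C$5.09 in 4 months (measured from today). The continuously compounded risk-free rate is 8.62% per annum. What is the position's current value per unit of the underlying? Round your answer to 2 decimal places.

C$62.90

PV(remaining dividends) I = 14.10·e^(−0.0862·1/12) + 12.61·e^(−0.0862·2/12) + 5.09·e^(−0.0862·4/12) = 31.3750
Current forward F = (S − I)·e^(rT) = (496.98 − 31.3750)·e^(0.0862·12/12) = 465.6050 × 1.090024 = 507.5206
Value (long) = (F − K)·e^(−rT) = (507.5206 − 576.08) × 0.917411 = -62.8971
Short position value = −(long value) = C$62.90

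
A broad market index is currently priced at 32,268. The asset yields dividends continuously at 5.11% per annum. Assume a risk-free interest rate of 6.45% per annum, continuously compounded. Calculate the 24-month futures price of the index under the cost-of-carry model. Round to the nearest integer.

F = S·e^((r − q)T) = 32268 · e^((0.0645 − 0.0511) × 24/12)
= 32268 · e^0.026800 = 32268 × 1.027162
F = 33,144

33,144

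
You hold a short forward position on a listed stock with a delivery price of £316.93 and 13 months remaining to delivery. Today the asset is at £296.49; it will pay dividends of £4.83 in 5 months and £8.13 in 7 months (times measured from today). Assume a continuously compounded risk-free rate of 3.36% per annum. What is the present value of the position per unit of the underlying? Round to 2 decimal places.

PV(remaining dividends) I = 4.83·e^(−0.0336·5/12) + 8.13·e^(−0.0336·7/12) = 12.7351
Current forward F = (S − I)·e^(rT) = (296.49 − 12.7351)·e^(0.0336·13/12) = 283.7549 × 1.037071 = 294.2740
Value (long) = (F − K)·e^(−rT) = (294.2740 − 316.93) × 0.964255 = -21.8462
Short position value = −(long value) = £21.85

£21.85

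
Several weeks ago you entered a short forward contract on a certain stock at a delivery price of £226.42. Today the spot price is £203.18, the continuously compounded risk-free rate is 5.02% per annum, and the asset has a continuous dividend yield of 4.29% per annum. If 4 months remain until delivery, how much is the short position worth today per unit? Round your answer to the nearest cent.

£22.37

Current fair forward for the remaining 4 months: F = S·e^((r − q)·T), (r − q) = 0.0502 − 0.0429 = 0.0073
F = 203.18 · e^(0.0073 × 4/12) = 203.18 × 1.002436 = 203.6749
Value of long forward = (F − K)·e^(−rT) = (203.6749 − 226.42) · e^(−0.0502·4/12)
= -22.7451 × 0.983406 = -22.37
Short position value = −(long value) = £22.37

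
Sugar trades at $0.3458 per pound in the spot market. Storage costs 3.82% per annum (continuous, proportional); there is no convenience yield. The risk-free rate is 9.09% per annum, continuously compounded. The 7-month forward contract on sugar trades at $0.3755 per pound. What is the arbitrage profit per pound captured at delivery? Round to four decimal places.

$0.0027 per pound

Fair forward: F* = S·e^(carry·T), with carry = (r + u) = 0.0909 + 0.0382 = 0.1291
F* = 0.3458 · e^(0.1291 × 7/12) = 0.3458 · e^0.075308 = 0.3458 × 1.078216 = $0.3728
Market $0.3755 > fair $0.3728: forward overpriced → cash-and-carry (buy spot, short the forward).
At maturity, profit = |F_mkt − F*| = |0.3755 − 0.3728| = $0.0027 per pound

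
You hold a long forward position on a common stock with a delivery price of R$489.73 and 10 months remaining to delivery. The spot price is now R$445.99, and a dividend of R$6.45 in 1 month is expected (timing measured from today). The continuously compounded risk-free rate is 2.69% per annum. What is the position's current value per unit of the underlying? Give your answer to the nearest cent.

-R$39.32

PV(remaining dividends) I = 6.45·e^(−0.0269·1/12) = 6.4356
Current forward F = (S − I)·e^(rT) = (445.99 − 6.4356)·e^(0.0269·10/12) = 439.5544 × 1.022670 = 449.5191
Value (long) = (F − K)·e^(−rT) = (449.5191 − 489.73) × 0.977833 = -39.3195
Value = -R$39.32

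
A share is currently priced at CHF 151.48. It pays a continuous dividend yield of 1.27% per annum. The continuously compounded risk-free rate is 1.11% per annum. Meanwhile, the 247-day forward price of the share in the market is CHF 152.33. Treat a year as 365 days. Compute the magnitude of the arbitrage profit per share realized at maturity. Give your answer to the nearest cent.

CHF 1.01 per share

Fair forward: F* = S·e^(carry·T), with carry = (r − q) = 0.0111 − 0.0127 = -0.0016
F* = 151.48 · e^(-0.0016 × 247/365) = 151.48 · e^-0.001083 = 151.48 × 0.998918 = CHF 151.3161
Market CHF 152.33 > fair CHF 151.3161: forward overpriced → cash-and-carry (buy spot, short the forward).
At maturity, profit = |F_mkt − F*| = |152.33 − 151.3161| = CHF 1.01 per share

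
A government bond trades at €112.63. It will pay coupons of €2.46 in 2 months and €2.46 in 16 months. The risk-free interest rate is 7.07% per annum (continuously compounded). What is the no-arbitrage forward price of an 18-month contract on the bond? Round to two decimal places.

€120.04

PV(coupons) I = 2.46·e^(−0.0707·2/12) + 2.46·e^(−0.0707·16/12)
I = 2.4312 + 2.2387 = 4.6699
F = (S − I)·e^(rT) = (112.63 − 4.6699) · e^(0.0707·18/12)
= 107.9601 · e^0.106050 = 107.9601 × 1.111877 = €120.04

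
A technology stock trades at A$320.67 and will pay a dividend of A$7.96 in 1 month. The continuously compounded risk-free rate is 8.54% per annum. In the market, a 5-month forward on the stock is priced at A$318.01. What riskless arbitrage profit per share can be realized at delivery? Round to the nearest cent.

A$6.09 per share

PV(dividends) I = 7.96·e^(−0.0854·1/12) = 7.9036
Fair forward F* = (S − I)·e^(rT) = (320.67 − 7.9036)·e^0.035583 = 312.7664 × 1.036224 = 324.0961
Market A$318.01 < fair 324.0961: forward underpriced → reverse cash-and-carry (short the stock, invest proceeds at r, pay the dividends, go long the forward).
Profit at T = |F_mkt − F*| = |318.01 − 324.0961| = A$6.09 per share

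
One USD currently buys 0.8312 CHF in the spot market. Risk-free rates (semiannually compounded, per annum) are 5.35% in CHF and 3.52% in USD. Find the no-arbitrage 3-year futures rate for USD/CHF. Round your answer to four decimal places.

0.8771

By covered interest parity, F = S · (1+r_CHF/2)^(2T) / (1+r_USD/2)^(2T)
= 0.8312 × 1.171624 / 1.110357 = 0.8312 × 1.055178
F = 0.8771 CHF per USD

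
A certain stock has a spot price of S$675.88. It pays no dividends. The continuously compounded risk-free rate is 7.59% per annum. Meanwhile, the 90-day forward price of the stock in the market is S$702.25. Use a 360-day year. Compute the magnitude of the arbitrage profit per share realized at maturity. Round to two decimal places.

S$13.42 per share

Fair forward: F* = S·e^(carry·T), with carry = r = 0.0759
F* = 675.88 · e^(0.0759 × 90/360) = 675.88 · e^0.018975 = 675.88 × 1.019156 = S$688.8272
Market S$702.25 > fair S$688.8272: forward overpriced → cash-and-carry (buy spot, short the forward).
At maturity, profit = |F_mkt − F*| = |702.25 − 688.8272| = S$13.42 per share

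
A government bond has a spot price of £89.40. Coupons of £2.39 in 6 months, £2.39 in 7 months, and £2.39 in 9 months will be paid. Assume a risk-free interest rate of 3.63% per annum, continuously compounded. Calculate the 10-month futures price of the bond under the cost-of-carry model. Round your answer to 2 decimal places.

£84.92

PV(coupons) I = 2.39·e^(−0.0363·6/12) + 2.39·e^(−0.0363·7/12) + 2.39·e^(−0.0363·9/12)
I = 2.3470 + 2.3399 + 2.3258 = 7.0127
F = (S − I)·e^(rT) = (89.40 − 7.0127) · e^(0.0363·10/12)
= 82.3873 · e^0.030250 = 82.3873 × 1.030712 = £84.92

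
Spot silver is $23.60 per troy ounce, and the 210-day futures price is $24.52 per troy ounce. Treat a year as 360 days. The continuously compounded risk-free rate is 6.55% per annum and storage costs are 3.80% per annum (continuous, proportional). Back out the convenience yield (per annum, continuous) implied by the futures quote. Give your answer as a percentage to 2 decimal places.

3.79%

F = S·e^((r+u−y)T) ⇒ (r+u−y) = ln(F/S)/T
ln(24.52/23.60) = 0.038242; /T ⇒ 0.065558
y = r + u − ln(F/S)/T = 0.0655 + 0.0380 − 0.065558 = 0.037942
y = 3.79%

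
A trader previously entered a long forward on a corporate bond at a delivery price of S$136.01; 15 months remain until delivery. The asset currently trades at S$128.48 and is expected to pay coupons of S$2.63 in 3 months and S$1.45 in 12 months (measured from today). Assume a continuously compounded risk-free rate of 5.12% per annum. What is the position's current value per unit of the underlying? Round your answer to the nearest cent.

PV(remaining coupons) I = 2.63·e^(−0.0512·3/12) + 1.45·e^(−0.0512·12/12) = 3.9742
Current forward F = (S − I)·e^(rT) = (128.48 − 3.9742)·e^(0.0512·15/12) = 124.5058 × 1.066092 = 132.7346
Value (long) = (F − K)·e^(−rT) = (132.7346 − 136.01) × 0.938005 = -3.0723
Value = -S$3.07

-S$3.07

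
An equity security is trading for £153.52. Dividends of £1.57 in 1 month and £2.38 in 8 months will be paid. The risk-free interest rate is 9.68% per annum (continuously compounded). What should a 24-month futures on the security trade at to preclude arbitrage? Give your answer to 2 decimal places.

£181.72

PV(dividends) I = 1.57·e^(−0.0968·1/12) + 2.38·e^(−0.0968·8/12)
I = 1.5574 + 2.2313 = 3.7887
F = (S − I)·e^(rT) = (153.52 − 3.7887) · e^(0.0968·24/12)
= 149.7313 · e^0.193600 = 149.7313 × 1.213611 = £181.72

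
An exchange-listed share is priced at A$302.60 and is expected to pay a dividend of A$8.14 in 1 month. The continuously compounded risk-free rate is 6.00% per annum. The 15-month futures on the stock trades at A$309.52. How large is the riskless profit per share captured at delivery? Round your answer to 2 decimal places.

A$7.92 per share

PV(dividends) I = 8.14·e^(−0.0600·1/12) = 8.0994
Fair futures F* = (S − I)·e^(rT) = (302.60 − 8.0994)·e^0.075000 = 294.5006 × 1.077884 = 317.4375
Market A$309.52 < fair 317.4375: forward underpriced → reverse cash-and-carry (short the stock, invest proceeds at r, pay the dividends, go long the forward).
Profit at T = |F_mkt − F*| = |309.52 − 317.4375| = A$7.92 per share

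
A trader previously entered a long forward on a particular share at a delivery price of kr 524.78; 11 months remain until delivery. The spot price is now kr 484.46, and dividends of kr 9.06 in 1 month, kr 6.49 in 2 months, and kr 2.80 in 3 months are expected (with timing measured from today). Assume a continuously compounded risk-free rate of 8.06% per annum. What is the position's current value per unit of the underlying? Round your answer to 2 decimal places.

-kr 21.09

PV(remaining dividends) I = 9.06·e^(−0.0806·1/12) + 6.49·e^(−0.0806·2/12) + 2.80·e^(−0.0806·3/12) = 18.1469
Current forward F = (S − I)·e^(rT) = (484.46 − 18.1469)·e^(0.0806·11/12) = 466.3131 × 1.076681 = 502.0705
Value (long) = (F − K)·e^(−rT) = (502.0705 − 524.78) × 0.928780 = -21.0921
Value = -kr 21.09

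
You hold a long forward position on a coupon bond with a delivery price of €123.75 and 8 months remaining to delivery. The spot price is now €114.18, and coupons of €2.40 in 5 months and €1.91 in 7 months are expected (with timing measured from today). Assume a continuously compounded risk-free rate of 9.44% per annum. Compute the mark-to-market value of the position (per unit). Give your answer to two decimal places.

-€6.14

PV(remaining coupons) I = 2.40·e^(−0.0944·5/12) + 1.91·e^(−0.0944·7/12) = 4.1151
Current forward F = (S − I)·e^(rT) = (114.18 − 4.1151)·e^(0.0944·8/12) = 110.0649 × 1.064956 = 117.2143
Value (long) = (F − K)·e^(−rT) = (117.2143 − 123.75) × 0.939006 = -6.1371
Value = -€6.14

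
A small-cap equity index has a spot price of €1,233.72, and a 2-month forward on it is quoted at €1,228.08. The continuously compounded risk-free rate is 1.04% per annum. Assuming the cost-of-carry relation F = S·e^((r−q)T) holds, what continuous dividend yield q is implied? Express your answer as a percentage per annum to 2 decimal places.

From F = S·e^((r−q)T): (r − q) = ln(F/S)/T
ln(1228.08/1233.72) = ln(0.995428) = -0.004582
(r − q) = -0.004582 / (2/12) = -0.027492
q = r − ln(F/S)/T = 0.0104 + 0.027492 = 0.037892
q = 3.79%

3.79%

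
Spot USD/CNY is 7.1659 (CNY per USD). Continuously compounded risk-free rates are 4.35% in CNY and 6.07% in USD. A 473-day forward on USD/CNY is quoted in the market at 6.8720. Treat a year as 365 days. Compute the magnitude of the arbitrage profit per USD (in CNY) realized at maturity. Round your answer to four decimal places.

Fair forward: F* = S·e^(carry·T), with carry = (r_CNY − r_USD) = 0.0435 − 0.0607 = -0.0172
F* = 7.1659 · e^(-0.0172 × 473/365) = 7.1659 · e^-0.022289 = 7.1659 × 0.977958 = 7.0079
Market 6.8720 < fair 7.0079: forward underpriced → reverse cash-and-carry (short spot, go long the forward).
At maturity, profit = |F_mkt − F*| = |6.8720 − 7.0079| = 0.1359 per USD (in CNY)

0.1359 per USD (in CNY)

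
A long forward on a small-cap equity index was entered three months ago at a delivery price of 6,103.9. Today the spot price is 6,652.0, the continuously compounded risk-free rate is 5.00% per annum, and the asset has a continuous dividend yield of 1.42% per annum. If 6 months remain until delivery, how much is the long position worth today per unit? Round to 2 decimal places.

Current fair forward for the remaining 6 months: F = S·e^((r − q)·T), (r − q) = 0.0500 − 0.0142 = 0.0358
F = 6652.0 · e^(0.0358 × 6/12) = 6652.0 × 1.01806117 = 6772.1429
Value of long forward = (F − K)·e^(−rT) = (6772.1429 − 6103.9) · e^(−0.0500·6/12)
= 668.2429 × 0.97530991 = 651.74

651.74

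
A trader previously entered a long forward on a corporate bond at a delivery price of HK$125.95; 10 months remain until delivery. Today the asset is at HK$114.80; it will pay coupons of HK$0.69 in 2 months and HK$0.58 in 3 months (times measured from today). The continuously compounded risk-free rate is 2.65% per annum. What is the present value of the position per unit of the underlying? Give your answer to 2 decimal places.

PV(remaining coupons) I = 0.69·e^(−0.0265·2/12) + 0.58·e^(−0.0265·3/12) = 1.2631
Current forward F = (S − I)·e^(rT) = (114.80 − 1.2631)·e^(0.0265·10/12) = 113.5369 × 1.022329 = 116.0721
Value (long) = (F − K)·e^(−rT) = (116.0721 − 125.95) × 0.978159 = -9.6622
Value = -HK$9.66

-HK$9.66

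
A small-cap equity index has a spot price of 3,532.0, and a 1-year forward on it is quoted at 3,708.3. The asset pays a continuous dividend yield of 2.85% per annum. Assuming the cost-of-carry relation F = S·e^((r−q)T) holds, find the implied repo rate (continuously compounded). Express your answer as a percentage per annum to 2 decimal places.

7.72%

From F = S·e^((r−q)T): (r − q) = ln(F/S)/T
ln(3708.3/3532.0) = ln(1.049915) = 0.048709
(r − q) = 0.048709 / (12/12) = 0.048709
r = ln(F/S)/T + q = 0.048709 + 0.0285 = 0.077209
r = 7.72%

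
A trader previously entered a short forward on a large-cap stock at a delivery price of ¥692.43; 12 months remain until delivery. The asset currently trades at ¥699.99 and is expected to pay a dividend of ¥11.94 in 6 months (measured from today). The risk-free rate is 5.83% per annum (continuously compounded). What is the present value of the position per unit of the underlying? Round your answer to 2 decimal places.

PV(remaining dividends) I = 11.94·e^(−0.0583·6/12) = 11.5970
Current forward F = (S − I)·e^(rT) = (699.99 − 11.5970)·e^(0.0583·12/12) = 688.3930 × 1.060033 = 729.7193
Value (long) = (F − K)·e^(−rT) = (729.7193 − 692.43) × 0.943367 = 35.1775
Short position value = −(long value) = -¥35.18

-¥35.18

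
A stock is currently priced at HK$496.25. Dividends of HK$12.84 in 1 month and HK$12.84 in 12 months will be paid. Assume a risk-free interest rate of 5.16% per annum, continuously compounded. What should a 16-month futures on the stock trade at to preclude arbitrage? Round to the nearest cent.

PV(dividends) I = 12.84·e^(−0.0516·1/12) + 12.84·e^(−0.0516·12/12)
I = 12.7849 + 12.1943 = 24.9792
F = (S − I)·e^(rT) = (496.25 − 24.9792) · e^(0.0516·16/12)
= 471.2708 · e^0.068800 = 471.2708 × 1.071222 = HK$504.84

HK$504.84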